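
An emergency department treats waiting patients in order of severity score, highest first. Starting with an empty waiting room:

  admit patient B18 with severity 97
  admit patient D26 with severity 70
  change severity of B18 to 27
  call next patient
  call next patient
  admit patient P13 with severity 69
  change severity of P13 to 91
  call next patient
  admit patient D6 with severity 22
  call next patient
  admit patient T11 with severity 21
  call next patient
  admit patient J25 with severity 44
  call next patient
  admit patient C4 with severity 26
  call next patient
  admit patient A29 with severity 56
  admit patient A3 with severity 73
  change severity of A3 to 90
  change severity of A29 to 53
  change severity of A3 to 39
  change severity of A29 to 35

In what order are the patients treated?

add B18 (severity 97) → {B18:97}
add D26 (severity 70) → {B18:97, D26:70}
update B18 to severity 27 → {D26:70, B18:27}
call next patient → D26; now {B18:27}
call next patient → B18; now {}
add P13 (severity 69) → {P13:69}
update P13 to severity 91 → {P13:91}
call next patient → P13; now {}
add D6 (severity 22) → {D6:22}
call next patient → D6; now {}
add T11 (severity 21) → {T11:21}
call next patient → T11; now {}
add J25 (severity 44) → {J25:44}
call next patient → J25; now {}
add C4 (severity 26) → {C4:26}
call next patient → C4; now {}
add A29 (severity 56) → {A29:56}
add A3 (severity 73) → {A3:73, A29:56}
update A3 to severity 90 → {A3:90, A29:56}
update A29 to severity 53 → {A3:90, A29:53}
update A3 to severity 39 → {A29:53, A3:39}
update A29 to severity 35 → {A3:39, A29:35}

[D26, B18, P13, D6, T11, J25, C4]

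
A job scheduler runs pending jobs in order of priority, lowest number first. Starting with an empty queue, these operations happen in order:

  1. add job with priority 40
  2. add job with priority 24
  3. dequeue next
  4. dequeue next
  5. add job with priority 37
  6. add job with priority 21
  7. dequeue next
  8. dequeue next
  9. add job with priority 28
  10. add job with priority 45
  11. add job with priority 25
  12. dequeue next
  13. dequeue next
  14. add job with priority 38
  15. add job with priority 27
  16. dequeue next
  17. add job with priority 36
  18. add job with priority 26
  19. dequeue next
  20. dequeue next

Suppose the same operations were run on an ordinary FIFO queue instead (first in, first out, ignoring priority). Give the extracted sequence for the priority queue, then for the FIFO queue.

priority queue: 24 → 40 → 21 → 37 → 25 → 28 → 27 → 26 → 36; FIFO queue: 40, 24, 37, 21, 28, 45, 25, 38, 27

insert 40 → {40}
insert 24 → {24, 40}
dequeue next → 24; now {40}
dequeue next → 40; now {}
insert 37 → {37}
insert 21 → {21, 37}
dequeue next → 21; now {37}
dequeue next → 37; now {}
insert 28 → {28}
insert 45 → {28, 45}
insert 25 → {25, 28, 45}
dequeue next → 25; now {28, 45}
dequeue next → 28; now {45}
insert 38 → {38, 45}
insert 27 → {27, 38, 45}
dequeue next → 27; now {38, 45}
insert 36 → {36, 38, 45}
insert 26 → {26, 36, 38, 45}
dequeue next → 26; now {36, 38, 45}
dequeue next → 36; now {38, 45}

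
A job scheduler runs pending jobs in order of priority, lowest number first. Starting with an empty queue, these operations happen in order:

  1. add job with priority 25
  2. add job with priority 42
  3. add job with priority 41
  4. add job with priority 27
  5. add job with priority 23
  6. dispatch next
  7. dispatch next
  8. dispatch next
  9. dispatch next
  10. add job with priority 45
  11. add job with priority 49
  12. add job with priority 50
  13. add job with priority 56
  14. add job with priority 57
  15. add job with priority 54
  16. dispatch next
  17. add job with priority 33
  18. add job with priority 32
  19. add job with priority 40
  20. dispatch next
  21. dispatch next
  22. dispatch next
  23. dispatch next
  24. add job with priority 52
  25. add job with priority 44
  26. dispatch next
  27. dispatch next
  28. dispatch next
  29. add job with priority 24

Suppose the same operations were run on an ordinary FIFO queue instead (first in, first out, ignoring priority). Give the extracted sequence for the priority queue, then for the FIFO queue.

insert 25 → {25}
insert 42 → {25, 42}
insert 41 → {25, 41, 42}
insert 27 → {25, 27, 41, 42}
insert 23 → {23, 25, 27, 41, 42}
dispatch next → 23; now {25, 27, 41, 42}
dispatch next → 25; now {27, 41, 42}
dispatch next → 27; now {41, 42}
dispatch next → 41; now {42}
insert 45 → {42, 45}
insert 49 → {42, 45, 49}
insert 50 → {42, 45, 49, 50}
insert 56 → {42, 45, 49, 50, 56}
insert 57 → {42, 45, 49, 50, 56, 57}
insert 54 → {42, 45, 49, 50, 54, 56, 57}
dispatch next → 42; now {45, 49, 50, 54, 56, 57}
insert 33 → {33, 45, 49, 50, 54, 56, 57}
insert 32 → {32, 33, 45, 49, 50, 54, 56, 57}
insert 40 → {32, 33, 40, 45, 49, 50, 54, 56, 57}
dispatch next → 32; now {33, 40, 45, 49, 50, 54, 56, 57}
dispatch next → 33; now {40, 45, 49, 50, 54, 56, 57}
dispatch next → 40; now {45, 49, 50, 54, 56, 57}
dispatch next → 45; now {49, 50, 54, 56, 57}
insert 52 → {49, 50, 52, 54, 56, 57}
insert 44 → {44, 49, 50, 52, 54, 56, 57}
dispatch next → 44; now {49, 50, 52, 54, 56, 57}
dispatch next → 49; now {50, 52, 54, 56, 57}
dispatch next → 50; now {52, 54, 56, 57}
insert 24 → {24, 52, 54, 56, 57}

priority queue: 23, 25, 27, 41, 42, 32, 33, 40, 45, 44, 49, 50; FIFO queue: 25 → 42 → 41 → 27 → 23 → 45 → 49 → 50 → 56 → 57 → 54 → 33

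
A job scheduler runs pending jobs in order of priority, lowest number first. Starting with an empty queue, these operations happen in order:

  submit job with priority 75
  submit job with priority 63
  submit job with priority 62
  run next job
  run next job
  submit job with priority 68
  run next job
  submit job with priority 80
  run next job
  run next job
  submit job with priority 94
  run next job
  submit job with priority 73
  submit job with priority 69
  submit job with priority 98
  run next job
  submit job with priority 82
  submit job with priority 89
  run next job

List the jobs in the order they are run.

insert 75 → {75}
insert 63 → {63, 75}
insert 62 → {62, 63, 75}
run next job → 62; now {63, 75}
run next job → 63; now {75}
insert 68 → {68, 75}
run next job → 68; now {75}
insert 80 → {75, 80}
run next job → 75; now {80}
run next job → 80; now {}
insert 94 → {94}
run next job → 94; now {}
insert 73 → {73}
insert 69 → {69, 73}
insert 98 → {69, 73, 98}
run next job → 69; now {73, 98}
insert 82 → {73, 82, 98}
insert 89 → {73, 82, 89, 98}
run next job → 73; now {82, 89, 98}

[62, 63, 68, 75, 80, 94, 69, 73]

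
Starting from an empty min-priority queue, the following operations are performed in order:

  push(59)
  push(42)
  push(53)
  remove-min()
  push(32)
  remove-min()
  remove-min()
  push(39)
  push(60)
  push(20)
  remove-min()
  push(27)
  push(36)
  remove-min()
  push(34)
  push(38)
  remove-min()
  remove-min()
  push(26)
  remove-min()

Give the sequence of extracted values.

insert 59 → {59}
insert 42 → {42, 59}
insert 53 → {42, 53, 59}
remove-min → 42; now {53, 59}
insert 32 → {32, 53, 59}
remove-min → 32; now {53, 59}
remove-min → 53; now {59}
insert 39 → {39, 59}
insert 60 → {39, 59, 60}
insert 20 → {20, 39, 59, 60}
remove-min → 20; now {39, 59, 60}
insert 27 → {27, 39, 59, 60}
insert 36 → {27, 36, 39, 59, 60}
remove-min → 27; now {36, 39, 59, 60}
insert 34 → {34, 36, 39, 59, 60}
insert 38 → {34, 36, 38, 39, 59, 60}
remove-min → 34; now {36, 38, 39, 59, 60}
remove-min → 36; now {38, 39, 59, 60}
insert 26 → {26, 38, 39, 59, 60}
remove-min → 26; now {38, 39, 59, 60}

42 → 32 → 53 → 20 → 27 → 34 → 36 → 26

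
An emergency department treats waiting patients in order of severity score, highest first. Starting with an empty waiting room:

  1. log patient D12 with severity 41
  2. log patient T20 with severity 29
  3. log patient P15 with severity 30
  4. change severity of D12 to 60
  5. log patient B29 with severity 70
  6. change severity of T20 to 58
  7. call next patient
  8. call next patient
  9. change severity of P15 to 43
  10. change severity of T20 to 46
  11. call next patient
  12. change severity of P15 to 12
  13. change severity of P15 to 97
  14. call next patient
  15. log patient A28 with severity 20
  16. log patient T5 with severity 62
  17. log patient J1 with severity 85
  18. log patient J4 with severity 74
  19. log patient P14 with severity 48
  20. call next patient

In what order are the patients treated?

add D12 (severity 41) → {D12:41}
add T20 (severity 29) → {D12:41, T20:29}
add P15 (severity 30) → {D12:41, P15:30, T20:29}
update D12 to severity 60 → {D12:60, P15:30, T20:29}
add B29 (severity 70) → {B29:70, D12:60, P15:30, T20:29}
update T20 to severity 58 → {B29:70, D12:60, T20:58, P15:30}
call next patient → B29; now {D12:60, T20:58, P15:30}
call next patient → D12; now {T20:58, P15:30}
update P15 to severity 43 → {T20:58, P15:43}
update T20 to severity 46 → {T20:46, P15:43}
call next patient → T20; now {P15:43}
update P15 to severity 12 → {P15:12}
update P15 to severity 97 → {P15:97}
call next patient → P15; now {}
add A28 (severity 20) → {A28:20}
add T5 (severity 62) → {T5:62, A28:20}
add J1 (severity 85) → {J1:85, T5:62, A28:20}
add J4 (severity 74) → {J1:85, J4:74, T5:62, A28:20}
add P14 (severity 48) → {J1:85, J4:74, T5:62, P14:48, A28:20}
call next patient → J1; now {J4:74, T5:62, P14:48, A28:20}

[B29, D12, T20, P15, J1]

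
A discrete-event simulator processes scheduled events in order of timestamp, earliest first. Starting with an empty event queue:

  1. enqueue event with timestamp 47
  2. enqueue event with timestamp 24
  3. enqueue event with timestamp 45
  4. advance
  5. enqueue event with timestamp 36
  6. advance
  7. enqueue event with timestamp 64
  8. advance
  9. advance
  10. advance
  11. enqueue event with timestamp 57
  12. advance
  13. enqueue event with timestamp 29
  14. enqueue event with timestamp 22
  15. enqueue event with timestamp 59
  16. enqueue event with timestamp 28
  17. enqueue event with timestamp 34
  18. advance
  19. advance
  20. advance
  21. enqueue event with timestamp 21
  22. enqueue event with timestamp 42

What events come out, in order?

24, 36, 45, 47, 64, 57, 22, 28, 29

insert 47 → {47}
insert 24 → {24, 47}
insert 45 → {24, 45, 47}
advance → 24; now {45, 47}
insert 36 → {36, 45, 47}
advance → 36; now {45, 47}
insert 64 → {45, 47, 64}
advance → 45; now {47, 64}
advance → 47; now {64}
advance → 64; now {}
insert 57 → {57}
advance → 57; now {}
insert 29 → {29}
insert 22 → {22, 29}
insert 59 → {22, 29, 59}
insert 28 → {22, 28, 29, 59}
insert 34 → {22, 28, 29, 34, 59}
advance → 22; now {28, 29, 34, 59}
advance → 28; now {29, 34, 59}
advance → 29; now {34, 59}
insert 21 → {21, 34, 59}
insert 42 → {21, 34, 42, 59}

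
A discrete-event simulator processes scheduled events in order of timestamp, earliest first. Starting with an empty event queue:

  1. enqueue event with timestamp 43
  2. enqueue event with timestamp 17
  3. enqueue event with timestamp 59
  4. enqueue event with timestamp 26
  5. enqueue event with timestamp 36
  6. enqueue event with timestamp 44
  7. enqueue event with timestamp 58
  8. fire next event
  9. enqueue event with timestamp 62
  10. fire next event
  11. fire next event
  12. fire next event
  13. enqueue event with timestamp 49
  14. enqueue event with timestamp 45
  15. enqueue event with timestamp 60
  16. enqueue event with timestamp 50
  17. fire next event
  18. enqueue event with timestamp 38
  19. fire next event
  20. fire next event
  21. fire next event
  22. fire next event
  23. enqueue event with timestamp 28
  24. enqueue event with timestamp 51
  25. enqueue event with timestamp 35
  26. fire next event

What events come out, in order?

17, 26, 36, 43, 44, 38, 45, 49, 50, 28

insert 43 → {43}
insert 17 → {17, 43}
insert 59 → {17, 43, 59}
insert 26 → {17, 26, 43, 59}
insert 36 → {17, 26, 36, 43, 59}
insert 44 → {17, 26, 36, 43, 44, 59}
insert 58 → {17, 26, 36, 43, 44, 58, 59}
fire next event → 17; now {26, 36, 43, 44, 58, 59}
insert 62 → {26, 36, 43, 44, 58, 59, 62}
fire next event → 26; now {36, 43, 44, 58, 59, 62}
fire next event → 36; now {43, 44, 58, 59, 62}
fire next event → 43; now {44, 58, 59, 62}
insert 49 → {44, 49, 58, 59, 62}
insert 45 → {44, 45, 49, 58, 59, 62}
insert 60 → {44, 45, 49, 58, 59, 60, 62}
insert 50 → {44, 45, 49, 50, 58, 59, 60, 62}
fire next event → 44; now {45, 49, 50, 58, 59, 60, 62}
insert 38 → {38, 45, 49, 50, 58, 59, 60, 62}
fire next event → 38; now {45, 49, 50, 58, 59, 60, 62}
fire next event → 45; now {49, 50, 58, 59, 60, 62}
fire next event → 49; now {50, 58, 59, 60, 62}
fire next event → 50; now {58, 59, 60, 62}
insert 28 → {28, 58, 59, 60, 62}
insert 51 → {28, 51, 58, 59, 60, 62}
insert 35 → {28, 35, 51, 58, 59, 60, 62}
fire next event → 28; now {35, 51, 58, 59, 60, 62}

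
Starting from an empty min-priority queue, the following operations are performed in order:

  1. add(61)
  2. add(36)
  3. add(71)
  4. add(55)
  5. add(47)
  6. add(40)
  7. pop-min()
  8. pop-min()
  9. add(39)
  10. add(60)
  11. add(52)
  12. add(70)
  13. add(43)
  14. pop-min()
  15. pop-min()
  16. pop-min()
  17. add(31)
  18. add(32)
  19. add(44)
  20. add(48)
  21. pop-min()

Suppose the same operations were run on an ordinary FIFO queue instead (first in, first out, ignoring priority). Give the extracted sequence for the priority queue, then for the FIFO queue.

priority queue: [36, 40, 39, 43, 47, 31]; FIFO queue: [61, 36, 71, 55, 47, 40]

insert 61 → {61}
insert 36 → {36, 61}
insert 71 → {36, 61, 71}
insert 55 → {36, 55, 61, 71}
insert 47 → {36, 47, 55, 61, 71}
insert 40 → {36, 40, 47, 55, 61, 71}
pop-min → 36; now {40, 47, 55, 61, 71}
pop-min → 40; now {47, 55, 61, 71}
insert 39 → {39, 47, 55, 61, 71}
insert 60 → {39, 47, 55, 60, 61, 71}
insert 52 → {39, 47, 52, 55, 60, 61, 71}
insert 70 → {39, 47, 52, 55, 60, 61, 70, 71}
insert 43 → {39, 43, 47, 52, 55, 60, 61, 70, 71}
pop-min → 39; now {43, 47, 52, 55, 60, 61, 70, 71}
pop-min → 43; now {47, 52, 55, 60, 61, 70, 71}
pop-min → 47; now {52, 55, 60, 61, 70, 71}
insert 31 → {31, 52, 55, 60, 61, 70, 71}
insert 32 → {31, 32, 52, 55, 60, 61, 70, 71}
insert 44 → {31, 32, 44, 52, 55, 60, 61, 70, 71}
insert 48 → {31, 32, 44, 48, 52, 55, 60, 61, 70, 71}
pop-min → 31; now {32, 44, 48, 52, 55, 60, 61, 70, 71}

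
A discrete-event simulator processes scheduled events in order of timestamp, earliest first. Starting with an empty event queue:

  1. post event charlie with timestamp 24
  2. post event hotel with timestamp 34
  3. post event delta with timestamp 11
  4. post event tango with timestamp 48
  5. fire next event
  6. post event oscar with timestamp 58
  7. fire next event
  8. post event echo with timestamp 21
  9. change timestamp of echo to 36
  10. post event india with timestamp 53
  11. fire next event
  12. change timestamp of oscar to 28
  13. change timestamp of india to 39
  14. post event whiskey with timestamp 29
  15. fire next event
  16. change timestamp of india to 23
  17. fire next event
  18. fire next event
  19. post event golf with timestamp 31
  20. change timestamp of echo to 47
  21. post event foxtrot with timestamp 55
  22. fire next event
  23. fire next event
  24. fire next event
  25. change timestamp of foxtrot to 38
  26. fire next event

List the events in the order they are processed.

add charlie (timestamp 24) → {charlie:24}
add hotel (timestamp 34) → {charlie:24, hotel:34}
add delta (timestamp 11) → {delta:11, charlie:24, hotel:34}
add tango (timestamp 48) → {delta:11, charlie:24, hotel:34, tango:48}
fire next event → delta; now {charlie:24, hotel:34, tango:48}
add oscar (timestamp 58) → {charlie:24, hotel:34, tango:48, oscar:58}
fire next event → charlie; now {hotel:34, tango:48, oscar:58}
add echo (timestamp 21) → {echo:21, hotel:34, tango:48, oscar:58}
update echo to timestamp 36 → {hotel:34, echo:36, tango:48, oscar:58}
add india (timestamp 53) → {hotel:34, echo:36, tango:48, india:53, oscar:58}
fire next event → hotel; now {echo:36, tango:48, india:53, oscar:58}
update oscar to timestamp 28 → {oscar:28, echo:36, tango:48, india:53}
update india to timestamp 39 → {oscar:28, echo:36, india:39, tango:48}
add whiskey (timestamp 29) → {oscar:28, whiskey:29, echo:36, india:39, tango:48}
fire next event → oscar; now {whiskey:29, echo:36, india:39, tango:48}
update india to timestamp 23 → {india:23, whiskey:29, echo:36, tango:48}
fire next event → india; now {whiskey:29, echo:36, tango:48}
fire next event → whiskey; now {echo:36, tango:48}
add golf (timestamp 31) → {golf:31, echo:36, tango:48}
update echo to timestamp 47 → {golf:31, echo:47, tango:48}
add foxtrot (timestamp 55) → {golf:31, echo:47, tango:48, foxtrot:55}
fire next event → golf; now {echo:47, tango:48, foxtrot:55}
fire next event → echo; now {tango:48, foxtrot:55}
fire next event → tango; now {foxtrot:55}
update foxtrot to timestamp 38 → {foxtrot:38}
fire next event → foxtrot; now {}

delta, charlie, hotel, oscar, india, whiskey, golf, echo, tango, foxtrot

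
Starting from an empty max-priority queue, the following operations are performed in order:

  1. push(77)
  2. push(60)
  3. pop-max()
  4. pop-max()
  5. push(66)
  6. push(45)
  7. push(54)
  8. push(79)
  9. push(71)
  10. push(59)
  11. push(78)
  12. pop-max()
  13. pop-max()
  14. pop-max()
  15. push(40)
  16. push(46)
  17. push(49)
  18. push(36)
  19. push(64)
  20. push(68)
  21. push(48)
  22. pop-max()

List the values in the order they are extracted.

77, 60, 79, 78, 71, 68

insert 77 → {77}
insert 60 → {77, 60}
pop-max → 77; now {60}
pop-max → 60; now {}
insert 66 → {66}
insert 45 → {66, 45}
insert 54 → {66, 54, 45}
insert 79 → {79, 66, 54, 45}
insert 71 → {79, 71, 66, 54, 45}
insert 59 → {79, 71, 66, 59, 54, 45}
insert 78 → {79, 78, 71, 66, 59, 54, 45}
pop-max → 79; now {78, 71, 66, 59, 54, 45}
pop-max → 78; now {71, 66, 59, 54, 45}
pop-max → 71; now {66, 59, 54, 45}
insert 40 → {66, 59, 54, 45, 40}
insert 46 → {66, 59, 54, 46, 45, 40}
insert 49 → {66, 59, 54, 49, 46, 45, 40}
insert 36 → {66, 59, 54, 49, 46, 45, 40, 36}
insert 64 → {66, 64, 59, 54, 49, 46, 45, 40, 36}
insert 68 → {68, 66, 64, 59, 54, 49, 46, 45, 40, 36}
insert 48 → {68, 66, 64, 59, 54, 49, 48, 46, 45, 40, 36}
pop-max → 68; now {66, 64, 59, 54, 49, 48, 46, 45, 40, 36}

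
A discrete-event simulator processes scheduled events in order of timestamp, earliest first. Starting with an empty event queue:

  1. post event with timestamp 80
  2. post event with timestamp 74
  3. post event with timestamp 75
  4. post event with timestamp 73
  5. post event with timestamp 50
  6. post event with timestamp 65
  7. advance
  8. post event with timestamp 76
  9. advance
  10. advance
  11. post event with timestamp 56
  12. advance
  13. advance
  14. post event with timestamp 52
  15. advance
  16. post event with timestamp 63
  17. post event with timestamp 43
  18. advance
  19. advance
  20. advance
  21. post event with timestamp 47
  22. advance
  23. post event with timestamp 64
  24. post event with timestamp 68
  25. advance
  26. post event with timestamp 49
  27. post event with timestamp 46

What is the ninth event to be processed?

insert 80 → {80}
insert 74 → {74, 80}
insert 75 → {74, 75, 80}
insert 73 → {73, 74, 75, 80}
insert 50 → {50, 73, 74, 75, 80}
insert 65 → {50, 65, 73, 74, 75, 80}
advance → 50; now {65, 73, 74, 75, 80}
insert 76 → {65, 73, 74, 75, 76, 80}
advance → 65; now {73, 74, 75, 76, 80}
advance → 73; now {74, 75, 76, 80}
insert 56 → {56, 74, 75, 76, 80}
advance → 56; now {74, 75, 76, 80}
advance → 74; now {75, 76, 80}
insert 52 → {52, 75, 76, 80}
advance → 52; now {75, 76, 80}
insert 63 → {63, 75, 76, 80}
insert 43 → {43, 63, 75, 76, 80}
advance → 43; now {63, 75, 76, 80}
advance → 63; now {75, 76, 80}
advance → 75; now {76, 80}
insert 47 → {47, 76, 80}
advance → 47; now {76, 80}
insert 64 → {64, 76, 80}
insert 68 → {64, 68, 76, 80}
advance → 64; now {68, 76, 80}
insert 49 → {49, 68, 76, 80}
insert 46 → {46, 49, 68, 76, 80}

75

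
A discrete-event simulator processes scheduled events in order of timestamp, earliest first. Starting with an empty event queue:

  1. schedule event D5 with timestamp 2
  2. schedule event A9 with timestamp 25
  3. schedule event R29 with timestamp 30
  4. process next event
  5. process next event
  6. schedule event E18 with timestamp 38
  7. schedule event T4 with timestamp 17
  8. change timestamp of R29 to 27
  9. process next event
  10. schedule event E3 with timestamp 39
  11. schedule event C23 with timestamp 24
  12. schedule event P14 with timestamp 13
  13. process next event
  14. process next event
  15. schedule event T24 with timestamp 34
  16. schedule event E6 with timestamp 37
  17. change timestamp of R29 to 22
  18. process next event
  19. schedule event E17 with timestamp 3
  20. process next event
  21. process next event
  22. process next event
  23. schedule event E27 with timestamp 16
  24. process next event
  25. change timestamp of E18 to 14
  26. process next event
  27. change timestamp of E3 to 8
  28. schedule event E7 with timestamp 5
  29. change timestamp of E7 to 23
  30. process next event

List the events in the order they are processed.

D5 → A9 → T4 → P14 → C23 → R29 → E17 → T24 → E6 → E27 → E18 → E3

add D5 (timestamp 2) → {D5:2}
add A9 (timestamp 25) → {D5:2, A9:25}
add R29 (timestamp 30) → {D5:2, A9:25, R29:30}
process next event → D5; now {A9:25, R29:30}
process next event → A9; now {R29:30}
add E18 (timestamp 38) → {R29:30, E18:38}
add T4 (timestamp 17) → {T4:17, R29:30, E18:38}
update R29 to timestamp 27 → {T4:17, R29:27, E18:38}
process next event → T4; now {R29:27, E18:38}
add E3 (timestamp 39) → {R29:27, E18:38, E3:39}
add C23 (timestamp 24) → {C23:24, R29:27, E18:38, E3:39}
add P14 (timestamp 13) → {P14:13, C23:24, R29:27, E18:38, E3:39}
process next event → P14; now {C23:24, R29:27, E18:38, E3:39}
process next event → C23; now {R29:27, E18:38, E3:39}
add T24 (timestamp 34) → {R29:27, T24:34, E18:38, E3:39}
add E6 (timestamp 37) → {R29:27, T24:34, E6:37, E18:38, E3:39}
update R29 to timestamp 22 → {R29:22, T24:34, E6:37, E18:38, E3:39}
process next event → R29; now {T24:34, E6:37, E18:38, E3:39}
add E17 (timestamp 3) → {E17:3, T24:34, E6:37, E18:38, E3:39}
process next event → E17; now {T24:34, E6:37, E18:38, E3:39}
process next event → T24; now {E6:37, E18:38, E3:39}
process next event → E6; now {E18:38, E3:39}
add E27 (timestamp 16) → {E27:16, E18:38, E3:39}
process next event → E27; now {E18:38, E3:39}
update E18 to timestamp 14 → {E18:14, E3:39}
process next event → E18; now {E3:39}
update E3 to timestamp 8 → {E3:8}
add E7 (timestamp 5) → {E7:5, E3:8}
update E7 to timestamp 23 → {E3:8, E7:23}
process next event → E3; now {E7:23}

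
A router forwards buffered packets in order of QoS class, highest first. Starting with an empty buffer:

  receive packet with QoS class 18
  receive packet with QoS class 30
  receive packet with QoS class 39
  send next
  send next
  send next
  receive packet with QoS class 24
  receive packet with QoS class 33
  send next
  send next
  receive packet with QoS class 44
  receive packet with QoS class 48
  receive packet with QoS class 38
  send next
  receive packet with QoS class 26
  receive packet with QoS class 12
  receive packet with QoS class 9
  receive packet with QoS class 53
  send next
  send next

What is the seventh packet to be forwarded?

53

insert 18 → {18}
insert 30 → {30, 18}
insert 39 → {39, 30, 18}
send next → 39; now {30, 18}
send next → 30; now {18}
send next → 18; now {}
insert 24 → {24}
insert 33 → {33, 24}
send next → 33; now {24}
send next → 24; now {}
insert 44 → {44}
insert 48 → {48, 44}
insert 38 → {48, 44, 38}
send next → 48; now {44, 38}
insert 26 → {44, 38, 26}
insert 12 → {44, 38, 26, 12}
insert 9 → {44, 38, 26, 12, 9}
insert 53 → {53, 44, 38, 26, 12, 9}
send next → 53; now {44, 38, 26, 12, 9}
send next → 44; now {38, 26, 12, 9}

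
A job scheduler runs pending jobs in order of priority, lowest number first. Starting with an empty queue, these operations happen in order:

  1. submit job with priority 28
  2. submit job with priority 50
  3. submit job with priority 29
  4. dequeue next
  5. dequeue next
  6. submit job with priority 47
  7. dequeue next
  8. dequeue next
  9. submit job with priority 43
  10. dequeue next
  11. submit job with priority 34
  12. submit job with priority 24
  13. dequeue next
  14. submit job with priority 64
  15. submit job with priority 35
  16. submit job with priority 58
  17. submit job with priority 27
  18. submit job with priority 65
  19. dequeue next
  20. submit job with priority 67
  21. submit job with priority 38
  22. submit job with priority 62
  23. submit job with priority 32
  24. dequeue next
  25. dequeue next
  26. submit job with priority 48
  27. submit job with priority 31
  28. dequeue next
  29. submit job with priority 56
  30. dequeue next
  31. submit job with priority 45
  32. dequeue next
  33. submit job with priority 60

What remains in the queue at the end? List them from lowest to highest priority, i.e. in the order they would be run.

45, 48, 56, 58, 60, 62, 64, 65, 67

insert 28 → {28}
insert 50 → {28, 50}
insert 29 → {28, 29, 50}
dequeue next → 28; now {29, 50}
dequeue next → 29; now {50}
insert 47 → {47, 50}
dequeue next → 47; now {50}
dequeue next → 50; now {}
insert 43 → {43}
dequeue next → 43; now {}
insert 34 → {34}
insert 24 → {24, 34}
dequeue next → 24; now {34}
insert 64 → {34, 64}
insert 35 → {34, 35, 64}
insert 58 → {34, 35, 58, 64}
insert 27 → {27, 34, 35, 58, 64}
insert 65 → {27, 34, 35, 58, 64, 65}
dequeue next → 27; now {34, 35, 58, 64, 65}
insert 67 → {34, 35, 58, 64, 65, 67}
insert 38 → {34, 35, 38, 58, 64, 65, 67}
insert 62 → {34, 35, 38, 58, 62, 64, 65, 67}
insert 32 → {32, 34, 35, 38, 58, 62, 64, 65, 67}
dequeue next → 32; now {34, 35, 38, 58, 62, 64, 65, 67}
dequeue next → 34; now {35, 38, 58, 62, 64, 65, 67}
insert 48 → {35, 38, 48, 58, 62, 64, 65, 67}
insert 31 → {31, 35, 38, 48, 58, 62, 64, 65, 67}
dequeue next → 31; now {35, 38, 48, 58, 62, 64, 65, 67}
insert 56 → {35, 38, 48, 56, 58, 62, 64, 65, 67}
dequeue next → 35; now {38, 48, 56, 58, 62, 64, 65, 67}
insert 45 → {38, 45, 48, 56, 58, 62, 64, 65, 67}
dequeue next → 38; now {45, 48, 56, 58, 62, 64, 65, 67}
insert 60 → {45, 48, 56, 58, 60, 62, 64, 65, 67}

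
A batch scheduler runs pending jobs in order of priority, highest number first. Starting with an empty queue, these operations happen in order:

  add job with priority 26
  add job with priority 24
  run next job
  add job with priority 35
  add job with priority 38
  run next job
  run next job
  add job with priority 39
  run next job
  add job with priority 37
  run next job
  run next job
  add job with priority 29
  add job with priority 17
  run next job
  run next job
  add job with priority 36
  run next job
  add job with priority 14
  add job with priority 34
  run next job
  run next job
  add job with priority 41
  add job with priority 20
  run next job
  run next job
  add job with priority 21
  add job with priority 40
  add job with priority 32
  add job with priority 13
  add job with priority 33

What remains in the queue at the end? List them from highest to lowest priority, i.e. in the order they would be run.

insert 26 → {26}
insert 24 → {26, 24}
run next job → 26; now {24}
insert 35 → {35, 24}
insert 38 → {38, 35, 24}
run next job → 38; now {35, 24}
run next job → 35; now {24}
insert 39 → {39, 24}
run next job → 39; now {24}
insert 37 → {37, 24}
run next job → 37; now {24}
run next job → 24; now {}
insert 29 → {29}
insert 17 → {29, 17}
run next job → 29; now {17}
run next job → 17; now {}
insert 36 → {36}
run next job → 36; now {}
insert 14 → {14}
insert 34 → {34, 14}
run next job → 34; now {14}
run next job → 14; now {}
insert 41 → {41}
insert 20 → {41, 20}
run next job → 41; now {20}
run next job → 20; now {}
insert 21 → {21}
insert 40 → {40, 21}
insert 32 → {40, 32, 21}
insert 13 → {40, 32, 21, 13}
insert 33 → {40, 33, 32, 21, 13}

40 → 33 → 32 → 21 → 13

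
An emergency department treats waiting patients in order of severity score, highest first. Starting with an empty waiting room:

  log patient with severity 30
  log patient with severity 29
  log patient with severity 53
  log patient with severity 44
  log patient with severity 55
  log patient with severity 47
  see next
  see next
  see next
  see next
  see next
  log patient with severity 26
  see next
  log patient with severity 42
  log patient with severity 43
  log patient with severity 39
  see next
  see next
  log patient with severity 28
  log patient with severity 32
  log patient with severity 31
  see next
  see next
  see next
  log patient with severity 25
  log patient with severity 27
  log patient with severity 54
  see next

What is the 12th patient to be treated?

insert 30 → {30}
insert 29 → {30, 29}
insert 53 → {53, 30, 29}
insert 44 → {53, 44, 30, 29}
insert 55 → {55, 53, 44, 30, 29}
insert 47 → {55, 53, 47, 44, 30, 29}
see next → 55; now {53, 47, 44, 30, 29}
see next → 53; now {47, 44, 30, 29}
see next → 47; now {44, 30, 29}
see next → 44; now {30, 29}
see next → 30; now {29}
insert 26 → {29, 26}
see next → 29; now {26}
insert 42 → {42, 26}
insert 43 → {43, 42, 26}
insert 39 → {43, 42, 39, 26}
see next → 43; now {42, 39, 26}
see next → 42; now {39, 26}
insert 28 → {39, 28, 26}
insert 32 → {39, 32, 28, 26}
insert 31 → {39, 32, 31, 28, 26}
see next → 39; now {32, 31, 28, 26}
see next → 32; now {31, 28, 26}
see next → 31; now {28, 26}
insert 25 → {28, 26, 25}
insert 27 → {28, 27, 26, 25}
insert 54 → {54, 28, 27, 26, 25}
see next → 54; now {28, 27, 26, 25}

54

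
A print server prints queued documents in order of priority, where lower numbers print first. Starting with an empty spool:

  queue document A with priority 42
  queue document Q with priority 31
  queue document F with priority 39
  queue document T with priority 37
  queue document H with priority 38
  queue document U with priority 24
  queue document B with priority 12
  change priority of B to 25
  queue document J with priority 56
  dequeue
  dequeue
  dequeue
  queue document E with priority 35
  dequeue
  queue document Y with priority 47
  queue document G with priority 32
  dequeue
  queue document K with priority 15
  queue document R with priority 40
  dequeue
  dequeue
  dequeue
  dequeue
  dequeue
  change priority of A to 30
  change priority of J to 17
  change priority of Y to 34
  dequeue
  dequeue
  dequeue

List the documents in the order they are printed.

U → B → Q → E → G → K → T → H → F → R → J → A → Y

add A (priority 42) → {A:42}
add Q (priority 31) → {Q:31, A:42}
add F (priority 39) → {Q:31, F:39, A:42}
add T (priority 37) → {Q:31, T:37, F:39, A:42}
add H (priority 38) → {Q:31, T:37, H:38, F:39, A:42}
add U (priority 24) → {U:24, Q:31, T:37, H:38, F:39, A:42}
add B (priority 12) → {B:12, U:24, Q:31, T:37, H:38, F:39, A:42}
update B to priority 25 → {U:24, B:25, Q:31, T:37, H:38, F:39, A:42}
add J (priority 56) → {U:24, B:25, Q:31, T:37, H:38, F:39, A:42, J:56}
dequeue → U; now {B:25, Q:31, T:37, H:38, F:39, A:42, J:56}
dequeue → B; now {Q:31, T:37, H:38, F:39, A:42, J:56}
dequeue → Q; now {T:37, H:38, F:39, A:42, J:56}
add E (priority 35) → {E:35, T:37, H:38, F:39, A:42, J:56}
dequeue → E; now {T:37, H:38, F:39, A:42, J:56}
add Y (priority 47) → {T:37, H:38, F:39, A:42, Y:47, J:56}
add G (priority 32) → {G:32, T:37, H:38, F:39, A:42, Y:47, J:56}
dequeue → G; now {T:37, H:38, F:39, A:42, Y:47, J:56}
add K (priority 15) → {K:15, T:37, H:38, F:39, A:42, Y:47, J:56}
add R (priority 40) → {K:15, T:37, H:38, F:39, R:40, A:42, Y:47, J:56}
dequeue → K; now {T:37, H:38, F:39, R:40, A:42, Y:47, J:56}
dequeue → T; now {H:38, F:39, R:40, A:42, Y:47, J:56}
dequeue → H; now {F:39, R:40, A:42, Y:47, J:56}
dequeue → F; now {R:40, A:42, Y:47, J:56}
dequeue → R; now {A:42, Y:47, J:56}
update A to priority 30 → {A:30, Y:47, J:56}
update J to priority 17 → {J:17, A:30, Y:47}
update Y to priority 34 → {J:17, A:30, Y:34}
dequeue → J; now {A:30, Y:34}
dequeue → A; now {Y:34}
dequeue → Y; now {}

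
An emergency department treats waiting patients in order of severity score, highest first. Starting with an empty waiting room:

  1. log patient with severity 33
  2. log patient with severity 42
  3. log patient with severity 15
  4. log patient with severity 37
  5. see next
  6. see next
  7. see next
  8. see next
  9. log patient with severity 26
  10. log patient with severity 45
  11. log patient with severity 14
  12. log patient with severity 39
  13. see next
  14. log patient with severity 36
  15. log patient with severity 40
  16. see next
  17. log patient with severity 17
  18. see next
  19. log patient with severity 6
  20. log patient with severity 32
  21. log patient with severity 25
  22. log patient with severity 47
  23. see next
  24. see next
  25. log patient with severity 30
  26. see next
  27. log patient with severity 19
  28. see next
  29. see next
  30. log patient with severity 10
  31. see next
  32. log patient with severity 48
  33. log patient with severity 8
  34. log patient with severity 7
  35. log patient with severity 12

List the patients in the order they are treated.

[42, 37, 33, 15, 45, 40, 39, 47, 36, 32, 30, 26, 25]

insert 33 → {33}
insert 42 → {42, 33}
insert 15 → {42, 33, 15}
insert 37 → {42, 37, 33, 15}
see next → 42; now {37, 33, 15}
see next → 37; now {33, 15}
see next → 33; now {15}
see next → 15; now {}
insert 26 → {26}
insert 45 → {45, 26}
insert 14 → {45, 26, 14}
insert 39 → {45, 39, 26, 14}
see next → 45; now {39, 26, 14}
insert 36 → {39, 36, 26, 14}
insert 40 → {40, 39, 36, 26, 14}
see next → 40; now {39, 36, 26, 14}
insert 17 → {39, 36, 26, 17, 14}
see next → 39; now {36, 26, 17, 14}
insert 6 → {36, 26, 17, 14, 6}
insert 32 → {36, 32, 26, 17, 14, 6}
insert 25 → {36, 32, 26, 25, 17, 14, 6}
insert 47 → {47, 36, 32, 26, 25, 17, 14, 6}
see next → 47; now {36, 32, 26, 25, 17, 14, 6}
see next → 36; now {32, 26, 25, 17, 14, 6}
insert 30 → {32, 30, 26, 25, 17, 14, 6}
see next → 32; now {30, 26, 25, 17, 14, 6}
insert 19 → {30, 26, 25, 19, 17, 14, 6}
see next → 30; now {26, 25, 19, 17, 14, 6}
see next → 26; now {25, 19, 17, 14, 6}
insert 10 → {25, 19, 17, 14, 10, 6}
see next → 25; now {19, 17, 14, 10, 6}
insert 48 → {48, 19, 17, 14, 10, 6}
insert 8 → {48, 19, 17, 14, 10, 8, 6}
insert 7 → {48, 19, 17, 14, 10, 8, 7, 6}
insert 12 → {48, 19, 17, 14, 12, 10, 8, 7, 6}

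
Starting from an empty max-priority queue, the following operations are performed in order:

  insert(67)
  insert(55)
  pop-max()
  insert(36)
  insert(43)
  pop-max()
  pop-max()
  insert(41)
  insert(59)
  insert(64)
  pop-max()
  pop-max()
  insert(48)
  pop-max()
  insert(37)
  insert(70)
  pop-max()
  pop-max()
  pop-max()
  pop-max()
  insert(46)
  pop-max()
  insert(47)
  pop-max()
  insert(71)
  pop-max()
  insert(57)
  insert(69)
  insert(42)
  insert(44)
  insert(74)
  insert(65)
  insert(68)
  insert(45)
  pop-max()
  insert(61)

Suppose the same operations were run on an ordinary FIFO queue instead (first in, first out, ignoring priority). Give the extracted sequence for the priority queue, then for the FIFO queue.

insert 67 → {67}
insert 55 → {67, 55}
pop-max → 67; now {55}
insert 36 → {55, 36}
insert 43 → {55, 43, 36}
pop-max → 55; now {43, 36}
pop-max → 43; now {36}
insert 41 → {41, 36}
insert 59 → {59, 41, 36}
insert 64 → {64, 59, 41, 36}
pop-max → 64; now {59, 41, 36}
pop-max → 59; now {41, 36}
insert 48 → {48, 41, 36}
pop-max → 48; now {41, 36}
insert 37 → {41, 37, 36}
insert 70 → {70, 41, 37, 36}
pop-max → 70; now {41, 37, 36}
pop-max → 41; now {37, 36}
pop-max → 37; now {36}
pop-max → 36; now {}
insert 46 → {46}
pop-max → 46; now {}
insert 47 → {47}
pop-max → 47; now {}
insert 71 → {71}
pop-max → 71; now {}
insert 57 → {57}
insert 69 → {69, 57}
insert 42 → {69, 57, 42}
insert 44 → {69, 57, 44, 42}
insert 74 → {74, 69, 57, 44, 42}
insert 65 → {74, 69, 65, 57, 44, 42}
insert 68 → {74, 69, 68, 65, 57, 44, 42}
insert 45 → {74, 69, 68, 65, 57, 45, 44, 42}
pop-max → 74; now {69, 68, 65, 57, 45, 44, 42}
insert 61 → {69, 68, 65, 61, 57, 45, 44, 42}

priority queue: 67 → 55 → 43 → 64 → 59 → 48 → 70 → 41 → 37 → 36 → 46 → 47 → 71 → 74; FIFO queue: [67, 55, 36, 43, 41, 59, 64, 48, 37, 70, 46, 47, 71, 57]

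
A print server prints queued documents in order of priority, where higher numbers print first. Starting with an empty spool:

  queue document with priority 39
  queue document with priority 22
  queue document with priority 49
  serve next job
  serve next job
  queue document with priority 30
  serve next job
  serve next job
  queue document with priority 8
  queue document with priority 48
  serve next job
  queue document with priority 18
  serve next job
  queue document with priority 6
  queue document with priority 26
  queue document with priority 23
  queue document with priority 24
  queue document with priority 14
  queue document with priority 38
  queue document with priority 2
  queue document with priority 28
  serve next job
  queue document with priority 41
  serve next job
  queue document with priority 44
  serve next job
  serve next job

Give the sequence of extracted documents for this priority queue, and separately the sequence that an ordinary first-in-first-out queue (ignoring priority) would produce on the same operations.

insert 39 → {39}
insert 22 → {39, 22}
insert 49 → {49, 39, 22}
serve next job → 49; now {39, 22}
serve next job → 39; now {22}
insert 30 → {30, 22}
serve next job → 30; now {22}
serve next job → 22; now {}
insert 8 → {8}
insert 48 → {48, 8}
serve next job → 48; now {8}
insert 18 → {18, 8}
serve next job → 18; now {8}
insert 6 → {8, 6}
insert 26 → {26, 8, 6}
insert 23 → {26, 23, 8, 6}
insert 24 → {26, 24, 23, 8, 6}
insert 14 → {26, 24, 23, 14, 8, 6}
insert 38 → {38, 26, 24, 23, 14, 8, 6}
insert 2 → {38, 26, 24, 23, 14, 8, 6, 2}
insert 28 → {38, 28, 26, 24, 23, 14, 8, 6, 2}
serve next job → 38; now {28, 26, 24, 23, 14, 8, 6, 2}
insert 41 → {41, 28, 26, 24, 23, 14, 8, 6, 2}
serve next job → 41; now {28, 26, 24, 23, 14, 8, 6, 2}
insert 44 → {44, 28, 26, 24, 23, 14, 8, 6, 2}
serve next job → 44; now {28, 26, 24, 23, 14, 8, 6, 2}
serve next job → 28; now {26, 24, 23, 14, 8, 6, 2}

priority queue: 49, 39, 30, 22, 48, 18, 38, 41, 44, 28; FIFO queue: 39 → 22 → 49 → 30 → 8 → 48 → 18 → 6 → 26 → 23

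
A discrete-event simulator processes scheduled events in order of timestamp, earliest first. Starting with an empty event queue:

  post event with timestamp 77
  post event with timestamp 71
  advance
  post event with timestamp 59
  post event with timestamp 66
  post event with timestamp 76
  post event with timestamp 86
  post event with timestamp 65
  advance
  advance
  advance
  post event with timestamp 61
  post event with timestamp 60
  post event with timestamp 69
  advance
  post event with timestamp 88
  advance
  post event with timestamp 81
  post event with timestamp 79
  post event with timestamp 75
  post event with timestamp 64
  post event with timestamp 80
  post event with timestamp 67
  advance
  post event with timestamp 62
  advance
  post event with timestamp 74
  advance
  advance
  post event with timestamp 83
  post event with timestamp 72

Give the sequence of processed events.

71 → 59 → 65 → 66 → 60 → 61 → 64 → 62 → 67 → 69

insert 77 → {77}
insert 71 → {71, 77}
advance → 71; now {77}
insert 59 → {59, 77}
insert 66 → {59, 66, 77}
insert 76 → {59, 66, 76, 77}
insert 86 → {59, 66, 76, 77, 86}
insert 65 → {59, 65, 66, 76, 77, 86}
advance → 59; now {65, 66, 76, 77, 86}
advance → 65; now {66, 76, 77, 86}
advance → 66; now {76, 77, 86}
insert 61 → {61, 76, 77, 86}
insert 60 → {60, 61, 76, 77, 86}
insert 69 → {60, 61, 69, 76, 77, 86}
advance → 60; now {61, 69, 76, 77, 86}
insert 88 → {61, 69, 76, 77, 86, 88}
advance → 61; now {69, 76, 77, 86, 88}
insert 81 → {69, 76, 77, 81, 86, 88}
insert 79 → {69, 76, 77, 79, 81, 86, 88}
insert 75 → {69, 75, 76, 77, 79, 81, 86, 88}
insert 64 → {64, 69, 75, 76, 77, 79, 81, 86, 88}
insert 80 → {64, 69, 75, 76, 77, 79, 80, 81, 86, 88}
insert 67 → {64, 67, 69, 75, 76, 77, 79, 80, 81, 86, 88}
advance → 64; now {67, 69, 75, 76, 77, 79, 80, 81, 86, 88}
insert 62 → {62, 67, 69, 75, 76, 77, 79, 80, 81, 86, 88}
advance → 62; now {67, 69, 75, 76, 77, 79, 80, 81, 86, 88}
insert 74 → {67, 69, 74, 75, 76, 77, 79, 80, 81, 86, 88}
advance → 67; now {69, 74, 75, 76, 77, 79, 80, 81, 86, 88}
advance → 69; now {74, 75, 76, 77, 79, 80, 81, 86, 88}
insert 83 → {74, 75, 76, 77, 79, 80, 81, 83, 86, 88}
insert 72 → {72, 74, 75, 76, 77, 79, 80, 81, 83, 86, 88}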